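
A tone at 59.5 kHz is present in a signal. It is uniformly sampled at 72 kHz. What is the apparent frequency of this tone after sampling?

12.5 kHz

59.5 kHz > fs/2 = 36 kHz, folds to fs − 59.5 kHz = 12.5 kHz.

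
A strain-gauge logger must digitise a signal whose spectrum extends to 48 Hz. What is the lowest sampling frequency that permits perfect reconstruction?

Nyquist rate = 2 × 48 Hz = 96 Hz.

96 Hz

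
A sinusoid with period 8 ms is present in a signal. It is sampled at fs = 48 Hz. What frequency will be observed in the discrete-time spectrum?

19 Hz

T = 8 ms → f = 1/T = 125 Hz.
125 Hz mod fs = 29 Hz.
29 Hz > fs/2 = 24 Hz, folds to fs − 29 Hz = 19 Hz.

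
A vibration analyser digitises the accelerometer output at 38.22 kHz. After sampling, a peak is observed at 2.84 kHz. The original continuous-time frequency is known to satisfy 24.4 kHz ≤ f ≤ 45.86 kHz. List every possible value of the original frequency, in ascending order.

35.38 kHz, 41.06 kHz

Frequencies that alias to 2.84 kHz are k·fs ± 2.84 kHz for integer k ≥ 0.
k=0: 2.84 kHz.
k=1: 35.38 kHz, 41.06 kHz.
k=2: 73.6 kHz, 79.28 kHz.
Within [24.4 kHz, 45.86 kHz]: 35.38 kHz, 41.06 kHz.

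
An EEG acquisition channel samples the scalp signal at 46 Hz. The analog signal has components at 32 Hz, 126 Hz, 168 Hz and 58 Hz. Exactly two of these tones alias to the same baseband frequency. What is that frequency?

12 Hz

fs/2 = 23 Hz.
32 Hz > fs/2 = 23 Hz, folds to fs − 32 Hz = 14 Hz.
126 Hz mod fs = 34 Hz.
34 Hz > fs/2 = 23 Hz, folds to fs − 34 Hz = 12 Hz.
168 Hz mod fs = 30 Hz.
30 Hz > fs/2 = 23 Hz, folds to fs − 30 Hz = 16 Hz.
58 Hz mod fs = 12 Hz.
12 Hz ≤ fs/2 = 23 Hz, appears at 12 Hz.
58 Hz and 126 Hz both map to 12 Hz.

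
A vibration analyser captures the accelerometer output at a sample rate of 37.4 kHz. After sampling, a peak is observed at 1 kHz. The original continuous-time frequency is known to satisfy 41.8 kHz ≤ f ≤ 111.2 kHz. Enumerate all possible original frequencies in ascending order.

73.8 kHz, 75.8 kHz, 111.2 kHz

Frequencies that alias to 1 kHz are k·fs ± 1 kHz for integer k ≥ 0.
k=0: 1 kHz.
k=1: 36.4 kHz, 38.4 kHz.
k=2: 73.8 kHz, 75.8 kHz.
k=3: 111.2 kHz, 113.2 kHz.
k=4: 148.6 kHz, 150.6 kHz.
Within [41.8 kHz, 111.2 kHz]: 73.8 kHz, 75.8 kHz, 111.2 kHz.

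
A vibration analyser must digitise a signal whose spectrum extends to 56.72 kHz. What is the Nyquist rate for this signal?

113.44 kHz

Nyquist rate = 2 × 56.72 kHz = 113.44 kHz.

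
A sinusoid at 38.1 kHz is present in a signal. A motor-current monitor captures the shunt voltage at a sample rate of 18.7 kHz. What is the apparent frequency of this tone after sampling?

0.7 kHz

38.1 kHz mod fs = 0.7 kHz.
0.7 kHz ≤ fs/2 = 9.35 kHz, appears at 0.7 kHz.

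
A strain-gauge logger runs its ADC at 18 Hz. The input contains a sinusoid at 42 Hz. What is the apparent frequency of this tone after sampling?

6 Hz

42 Hz mod fs = 6 Hz.
6 Hz ≤ fs/2 = 9 Hz, appears at 6 Hz.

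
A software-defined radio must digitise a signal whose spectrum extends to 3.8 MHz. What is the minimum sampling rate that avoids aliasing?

7.6 MHz

Nyquist rate = 2 × 3.8 MHz = 7.6 MHz.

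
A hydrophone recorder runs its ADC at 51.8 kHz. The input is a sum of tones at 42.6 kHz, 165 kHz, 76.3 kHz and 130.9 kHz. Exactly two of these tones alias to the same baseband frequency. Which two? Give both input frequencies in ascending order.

76.3 kHz, 130.9 kHz

fs/2 = 25.9 kHz.
42.6 kHz > fs/2 = 25.9 kHz, folds to fs − 42.6 kHz = 9.2 kHz.
165 kHz mod fs = 9.6 kHz.
9.6 kHz ≤ fs/2 = 25.9 kHz, appears at 9.6 kHz.
76.3 kHz mod fs = 24.5 kHz.
24.5 kHz ≤ fs/2 = 25.9 kHz, appears at 24.5 kHz.
130.9 kHz mod fs = 27.3 kHz.
27.3 kHz > fs/2 = 25.9 kHz, folds to fs − 27.3 kHz = 24.5 kHz.
76.3 kHz and 130.9 kHz both map to 24.5 kHz.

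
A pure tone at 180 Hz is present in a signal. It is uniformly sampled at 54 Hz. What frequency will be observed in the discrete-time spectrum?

18 Hz

180 Hz mod fs = 18 Hz.
18 Hz ≤ fs/2 = 27 Hz, appears at 18 Hz.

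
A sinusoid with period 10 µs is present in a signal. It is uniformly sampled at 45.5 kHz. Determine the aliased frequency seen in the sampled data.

T = 10 µs → f = 1/T = 100 kHz.
100 kHz mod fs = 9 kHz.
9 kHz ≤ fs/2 = 22.75 kHz, appears at 9 kHz.

9 kHz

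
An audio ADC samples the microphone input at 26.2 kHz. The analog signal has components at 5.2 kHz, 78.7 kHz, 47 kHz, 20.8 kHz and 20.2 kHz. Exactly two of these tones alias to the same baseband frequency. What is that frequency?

fs/2 = 13.1 kHz.
5.2 kHz ≤ fs/2 = 13.1 kHz, passes unchanged.
78.7 kHz mod fs = 0.1 kHz.
0.1 kHz ≤ fs/2 = 13.1 kHz, appears at 0.1 kHz.
47 kHz mod fs = 20.8 kHz.
20.8 kHz > fs/2 = 13.1 kHz, folds to fs − 20.8 kHz = 5.4 kHz.
20.8 kHz > fs/2 = 13.1 kHz, folds to fs − 20.8 kHz = 5.4 kHz.
20.2 kHz > fs/2 = 13.1 kHz, folds to fs − 20.2 kHz = 6 kHz.
20.8 kHz and 47 kHz both map to 5.4 kHz.

5.4 kHz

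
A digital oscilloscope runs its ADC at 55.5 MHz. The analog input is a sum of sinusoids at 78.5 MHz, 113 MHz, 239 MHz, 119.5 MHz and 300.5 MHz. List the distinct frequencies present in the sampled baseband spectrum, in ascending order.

2 MHz, 8.5 MHz, 17 MHz, 23 MHz

fs/2 = 27.75 MHz.
78.5 MHz mod fs = 23 MHz.
23 MHz ≤ fs/2 = 27.75 MHz, appears at 23 MHz.
113 MHz mod fs = 2 MHz.
2 MHz ≤ fs/2 = 27.75 MHz, appears at 2 MHz.
239 MHz mod fs = 17 MHz.
17 MHz ≤ fs/2 = 27.75 MHz, appears at 17 MHz.
119.5 MHz mod fs = 8.5 MHz.
8.5 MHz ≤ fs/2 = 27.75 MHz, appears at 8.5 MHz.
300.5 MHz mod fs = 23 MHz.
23 MHz ≤ fs/2 = 27.75 MHz, appears at 23 MHz.
Distinct values: {2 MHz, 8.5 MHz, 17 MHz, 23 MHz}.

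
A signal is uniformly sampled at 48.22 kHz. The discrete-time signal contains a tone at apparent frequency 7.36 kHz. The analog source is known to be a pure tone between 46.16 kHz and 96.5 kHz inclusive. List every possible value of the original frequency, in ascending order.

55.58 kHz, 89.08 kHz

Frequencies that alias to 7.36 kHz are k·fs ± 7.36 kHz for integer k ≥ 0.
k=0: 7.36 kHz.
k=1: 40.86 kHz, 55.58 kHz.
k=2: 89.08 kHz, 103.8 kHz.
k=3: 137.3 kHz, 152.02 kHz.
Within [46.16 kHz, 96.5 kHz]: 55.58 kHz, 89.08 kHz.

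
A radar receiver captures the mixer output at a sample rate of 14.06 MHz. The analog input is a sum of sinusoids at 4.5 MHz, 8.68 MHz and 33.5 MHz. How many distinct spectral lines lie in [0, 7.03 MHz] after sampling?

2

fs/2 = 7.03 MHz.
4.5 MHz ≤ fs/2 = 7.03 MHz, passes unchanged.
8.68 MHz > fs/2 = 7.03 MHz, folds to fs − 8.68 MHz = 5.38 MHz.
33.5 MHz mod fs = 5.38 MHz.
5.38 MHz ≤ fs/2 = 7.03 MHz, appears at 5.38 MHz.
Distinct values: {4.5 MHz, 5.38 MHz} → 2.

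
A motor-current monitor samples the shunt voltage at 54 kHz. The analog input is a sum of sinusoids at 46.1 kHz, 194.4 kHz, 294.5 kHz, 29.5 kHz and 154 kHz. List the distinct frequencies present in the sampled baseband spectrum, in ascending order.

7.9 kHz, 8 kHz, 21.6 kHz, 24.5 kHz

fs/2 = 27 kHz.
46.1 kHz > fs/2 = 27 kHz, folds to fs − 46.1 kHz = 7.9 kHz.
194.4 kHz mod fs = 32.4 kHz.
32.4 kHz > fs/2 = 27 kHz, folds to fs − 32.4 kHz = 21.6 kHz.
294.5 kHz mod fs = 24.5 kHz.
24.5 kHz ≤ fs/2 = 27 kHz, appears at 24.5 kHz.
29.5 kHz > fs/2 = 27 kHz, folds to fs − 29.5 kHz = 24.5 kHz.
154 kHz mod fs = 46 kHz.
46 kHz > fs/2 = 27 kHz, folds to fs − 46 kHz = 8 kHz.
Distinct values: {7.9 kHz, 8 kHz, 21.6 kHz, 24.5 kHz}.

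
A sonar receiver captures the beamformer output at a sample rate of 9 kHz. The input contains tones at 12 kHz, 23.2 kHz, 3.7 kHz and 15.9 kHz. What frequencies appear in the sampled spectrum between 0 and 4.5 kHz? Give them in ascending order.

2.1 kHz, 3 kHz, 3.7 kHz, 3.8 kHz

fs/2 = 4.5 kHz.
12 kHz mod fs = 3 kHz.
3 kHz ≤ fs/2 = 4.5 kHz, appears at 3 kHz.
23.2 kHz mod fs = 5.2 kHz.
5.2 kHz > fs/2 = 4.5 kHz, folds to fs − 5.2 kHz = 3.8 kHz.
3.7 kHz ≤ fs/2 = 4.5 kHz, passes unchanged.
15.9 kHz mod fs = 6.9 kHz.
6.9 kHz > fs/2 = 4.5 kHz, folds to fs − 6.9 kHz = 2.1 kHz.
Distinct values: {2.1 kHz, 3 kHz, 3.7 kHz, 3.8 kHz}.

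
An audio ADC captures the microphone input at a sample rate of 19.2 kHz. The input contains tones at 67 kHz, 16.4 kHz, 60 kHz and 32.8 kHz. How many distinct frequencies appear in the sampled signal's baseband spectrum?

fs/2 = 9.6 kHz.
67 kHz mod fs = 9.4 kHz.
9.4 kHz ≤ fs/2 = 9.6 kHz, appears at 9.4 kHz.
16.4 kHz > fs/2 = 9.6 kHz, folds to fs − 16.4 kHz = 2.8 kHz.
60 kHz mod fs = 2.4 kHz.
2.4 kHz ≤ fs/2 = 9.6 kHz, appears at 2.4 kHz.
32.8 kHz mod fs = 13.6 kHz.
13.6 kHz > fs/2 = 9.6 kHz, folds to fs − 13.6 kHz = 5.6 kHz.
Distinct values: {2.4 kHz, 2.8 kHz, 5.6 kHz, 9.4 kHz} → 4.

4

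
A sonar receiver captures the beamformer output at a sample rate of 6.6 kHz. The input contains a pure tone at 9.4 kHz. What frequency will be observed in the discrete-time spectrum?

2.8 kHz

9.4 kHz mod fs = 2.8 kHz.
2.8 kHz ≤ fs/2 = 3.3 kHz, appears at 2.8 kHz.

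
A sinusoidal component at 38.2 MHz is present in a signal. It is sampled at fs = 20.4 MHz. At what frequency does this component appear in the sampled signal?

38.2 MHz mod fs = 17.8 MHz.
17.8 MHz > fs/2 = 10.2 MHz, folds to fs − 17.8 MHz = 2.6 MHz.

2.6 MHz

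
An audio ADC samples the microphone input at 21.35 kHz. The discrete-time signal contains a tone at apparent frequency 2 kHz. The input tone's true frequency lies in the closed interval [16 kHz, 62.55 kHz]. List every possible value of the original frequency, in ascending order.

19.35 kHz, 23.35 kHz, 40.7 kHz, 44.7 kHz, 62.05 kHz

Frequencies that alias to 2 kHz are k·fs ± 2 kHz for integer k ≥ 0.
k=0: 2 kHz.
k=1: 19.35 kHz, 23.35 kHz.
k=2: 40.7 kHz, 44.7 kHz.
k=3: 62.05 kHz, 66.05 kHz.
k=4: 83.4 kHz, 87.4 kHz.
Within [16 kHz, 62.55 kHz]: 19.35 kHz, 23.35 kHz, 40.7 kHz, 44.7 kHz, 62.05 kHz.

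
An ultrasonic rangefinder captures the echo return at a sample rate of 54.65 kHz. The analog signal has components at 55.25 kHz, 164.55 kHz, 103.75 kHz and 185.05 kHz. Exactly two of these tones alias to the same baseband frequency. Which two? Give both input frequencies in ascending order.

fs/2 = 27.325 kHz.
55.25 kHz mod fs = 0.6 kHz.
0.6 kHz ≤ fs/2 = 27.325 kHz, appears at 0.6 kHz.
164.55 kHz mod fs = 0.6 kHz.
0.6 kHz ≤ fs/2 = 27.325 kHz, appears at 0.6 kHz.
103.75 kHz mod fs = 49.1 kHz.
49.1 kHz > fs/2 = 27.325 kHz, folds to fs − 49.1 kHz = 5.55 kHz.
185.05 kHz mod fs = 21.1 kHz.
21.1 kHz ≤ fs/2 = 27.325 kHz, appears at 21.1 kHz.
55.25 kHz and 164.55 kHz both map to 0.6 kHz.

55.25 kHz, 164.55 kHz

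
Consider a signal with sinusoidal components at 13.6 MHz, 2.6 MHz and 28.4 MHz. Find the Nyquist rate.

56.8 MHz

Highest-frequency component: 28.4 MHz.
Nyquist rate = 2 × 28.4 MHz = 56.8 MHz.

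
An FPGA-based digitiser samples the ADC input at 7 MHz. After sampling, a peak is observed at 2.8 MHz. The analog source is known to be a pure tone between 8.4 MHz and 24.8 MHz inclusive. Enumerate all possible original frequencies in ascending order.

9.8 MHz, 11.2 MHz, 16.8 MHz, 18.2 MHz, 23.8 MHz

Frequencies that alias to 2.8 MHz are k·fs ± 2.8 MHz for integer k ≥ 0.
k=0: 2.8 MHz.
k=1: 4.2 MHz, 9.8 MHz.
k=2: 11.2 MHz, 16.8 MHz.
k=3: 18.2 MHz, 23.8 MHz.
k=4: 25.2 MHz, 30.8 MHz.
Within [8.4 MHz, 24.8 MHz]: 9.8 MHz, 11.2 MHz, 16.8 MHz, 18.2 MHz, 23.8 MHz.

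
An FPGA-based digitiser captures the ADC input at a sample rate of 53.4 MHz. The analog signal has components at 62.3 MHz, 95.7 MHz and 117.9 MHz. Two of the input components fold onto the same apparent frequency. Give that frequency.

fs/2 = 26.7 MHz.
62.3 MHz mod fs = 8.9 MHz.
8.9 MHz ≤ fs/2 = 26.7 MHz, appears at 8.9 MHz.
95.7 MHz mod fs = 42.3 MHz.
42.3 MHz > fs/2 = 26.7 MHz, folds to fs − 42.3 MHz = 11.1 MHz.
117.9 MHz mod fs = 11.1 MHz.
11.1 MHz ≤ fs/2 = 26.7 MHz, appears at 11.1 MHz.
95.7 MHz and 117.9 MHz both map to 11.1 MHz.

11.1 MHz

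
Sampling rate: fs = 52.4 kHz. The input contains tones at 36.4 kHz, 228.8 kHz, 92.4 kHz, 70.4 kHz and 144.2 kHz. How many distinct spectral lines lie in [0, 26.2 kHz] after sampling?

5

fs/2 = 26.2 kHz.
36.4 kHz > fs/2 = 26.2 kHz, folds to fs − 36.4 kHz = 16 kHz.
228.8 kHz mod fs = 19.2 kHz.
19.2 kHz ≤ fs/2 = 26.2 kHz, appears at 19.2 kHz.
92.4 kHz mod fs = 40 kHz.
40 kHz > fs/2 = 26.2 kHz, folds to fs − 40 kHz = 12.4 kHz.
70.4 kHz mod fs = 18 kHz.
18 kHz ≤ fs/2 = 26.2 kHz, appears at 18 kHz.
144.2 kHz mod fs = 39.4 kHz.
39.4 kHz > fs/2 = 26.2 kHz, folds to fs − 39.4 kHz = 13 kHz.
Distinct values: {12.4 kHz, 13 kHz, 16 kHz, 18 kHz, 19.2 kHz} → 5.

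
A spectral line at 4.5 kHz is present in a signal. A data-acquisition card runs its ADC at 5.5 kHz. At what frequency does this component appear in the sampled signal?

4.5 kHz > fs/2 = 2.75 kHz, folds to fs − 4.5 kHz = 1 kHz.

1 kHz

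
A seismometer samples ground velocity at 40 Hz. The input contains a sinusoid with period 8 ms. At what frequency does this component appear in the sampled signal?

5 Hz

T = 8 ms → f = 1/T = 125 Hz.
125 Hz mod fs = 5 Hz.
5 Hz ≤ fs/2 = 20 Hz, appears at 5 Hz.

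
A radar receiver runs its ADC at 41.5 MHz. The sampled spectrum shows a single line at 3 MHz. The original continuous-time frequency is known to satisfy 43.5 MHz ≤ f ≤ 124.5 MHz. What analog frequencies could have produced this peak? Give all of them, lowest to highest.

44.5 MHz, 80 MHz, 86 MHz, 121.5 MHz

Frequencies that alias to 3 MHz are k·fs ± 3 MHz for integer k ≥ 0.
k=0: 3 MHz.
k=1: 38.5 MHz, 44.5 MHz.
k=2: 80 MHz, 86 MHz.
k=3: 121.5 MHz, 127.5 MHz.
k=4: 163 MHz, 169 MHz.
Within [43.5 MHz, 124.5 MHz]: 44.5 MHz, 80 MHz, 86 MHz, 121.5 MHz.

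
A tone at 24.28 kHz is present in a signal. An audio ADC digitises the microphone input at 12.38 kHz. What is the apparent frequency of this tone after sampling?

24.28 kHz mod fs = 11.9 kHz.
11.9 kHz > fs/2 = 6.19 kHz, folds to fs − 11.9 kHz = 0.48 kHz.

0.48 kHz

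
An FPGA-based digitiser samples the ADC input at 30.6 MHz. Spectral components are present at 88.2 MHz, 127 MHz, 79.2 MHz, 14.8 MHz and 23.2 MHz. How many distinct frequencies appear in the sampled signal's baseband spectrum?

5

fs/2 = 15.3 MHz.
88.2 MHz mod fs = 27 MHz.
27 MHz > fs/2 = 15.3 MHz, folds to fs − 27 MHz = 3.6 MHz.
127 MHz mod fs = 4.6 MHz.
4.6 MHz ≤ fs/2 = 15.3 MHz, appears at 4.6 MHz.
79.2 MHz mod fs = 18 MHz.
18 MHz > fs/2 = 15.3 MHz, folds to fs − 18 MHz = 12.6 MHz.
14.8 MHz ≤ fs/2 = 15.3 MHz, passes unchanged.
23.2 MHz > fs/2 = 15.3 MHz, folds to fs − 23.2 MHz = 7.4 MHz.
Distinct values: {3.6 MHz, 4.6 MHz, 7.4 MHz, 12.6 MHz, 14.8 MHz} → 5.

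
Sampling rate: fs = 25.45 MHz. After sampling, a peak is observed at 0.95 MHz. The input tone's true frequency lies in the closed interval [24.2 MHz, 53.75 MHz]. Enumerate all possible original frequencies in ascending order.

24.5 MHz, 26.4 MHz, 49.95 MHz, 51.85 MHz

Frequencies that alias to 0.95 MHz are k·fs ± 0.95 MHz for integer k ≥ 0.
k=0: 0.95 MHz.
k=1: 24.5 MHz, 26.4 MHz.
k=2: 49.95 MHz, 51.85 MHz.
k=3: 75.4 MHz, 77.3 MHz.
Within [24.2 MHz, 53.75 MHz]: 24.5 MHz, 26.4 MHz, 49.95 MHz, 51.85 MHz.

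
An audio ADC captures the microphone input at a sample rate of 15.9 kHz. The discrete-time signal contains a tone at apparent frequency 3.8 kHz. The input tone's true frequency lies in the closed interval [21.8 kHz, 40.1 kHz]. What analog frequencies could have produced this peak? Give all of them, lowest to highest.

Frequencies that alias to 3.8 kHz are k·fs ± 3.8 kHz for integer k ≥ 0.
k=0: 3.8 kHz.
k=1: 12.1 kHz, 19.7 kHz.
k=2: 28 kHz, 35.6 kHz.
k=3: 43.9 kHz, 51.5 kHz.
Within [21.8 kHz, 40.1 kHz]: 28 kHz, 35.6 kHz.

28 kHz, 35.6 kHz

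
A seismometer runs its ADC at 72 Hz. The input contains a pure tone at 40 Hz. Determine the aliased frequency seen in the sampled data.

40 Hz > fs/2 = 36 Hz, folds to fs − 40 Hz = 32 Hz.

32 Hz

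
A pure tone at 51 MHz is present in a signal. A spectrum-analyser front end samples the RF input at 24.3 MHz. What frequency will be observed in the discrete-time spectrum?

51 MHz mod fs = 2.4 MHz.
2.4 MHz ≤ fs/2 = 12.15 MHz, appears at 2.4 MHz.

2.4 MHz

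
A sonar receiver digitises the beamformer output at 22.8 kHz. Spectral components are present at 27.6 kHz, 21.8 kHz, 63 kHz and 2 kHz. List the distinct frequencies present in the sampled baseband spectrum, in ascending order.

1 kHz, 2 kHz, 4.8 kHz, 5.4 kHz

fs/2 = 11.4 kHz.
27.6 kHz mod fs = 4.8 kHz.
4.8 kHz ≤ fs/2 = 11.4 kHz, appears at 4.8 kHz.
21.8 kHz > fs/2 = 11.4 kHz, folds to fs − 21.8 kHz = 1 kHz.
63 kHz mod fs = 17.4 kHz.
17.4 kHz > fs/2 = 11.4 kHz, folds to fs − 17.4 kHz = 5.4 kHz.
2 kHz ≤ fs/2 = 11.4 kHz, passes unchanged.
Distinct values: {1 kHz, 2 kHz, 4.8 kHz, 5.4 kHz}.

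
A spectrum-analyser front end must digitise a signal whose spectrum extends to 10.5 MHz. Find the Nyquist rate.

Nyquist rate = 2 × 10.5 MHz = 21 MHz.

21 MHz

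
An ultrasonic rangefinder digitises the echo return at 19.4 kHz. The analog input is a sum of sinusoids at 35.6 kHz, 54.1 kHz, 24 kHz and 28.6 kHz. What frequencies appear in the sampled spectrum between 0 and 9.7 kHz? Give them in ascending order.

3.2 kHz, 4.1 kHz, 4.6 kHz, 9.2 kHz

fs/2 = 9.7 kHz.
35.6 kHz mod fs = 16.2 kHz.
16.2 kHz > fs/2 = 9.7 kHz, folds to fs − 16.2 kHz = 3.2 kHz.
54.1 kHz mod fs = 15.3 kHz.
15.3 kHz > fs/2 = 9.7 kHz, folds to fs − 15.3 kHz = 4.1 kHz.
24 kHz mod fs = 4.6 kHz.
4.6 kHz ≤ fs/2 = 9.7 kHz, appears at 4.6 kHz.
28.6 kHz mod fs = 9.2 kHz.
9.2 kHz ≤ fs/2 = 9.7 kHz, appears at 9.2 kHz.
Distinct values: {3.2 kHz, 4.1 kHz, 4.6 kHz, 9.2 kHz}.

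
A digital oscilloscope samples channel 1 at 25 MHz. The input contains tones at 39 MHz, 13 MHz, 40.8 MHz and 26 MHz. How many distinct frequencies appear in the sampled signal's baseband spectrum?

fs/2 = 12.5 MHz.
39 MHz mod fs = 14 MHz.
14 MHz > fs/2 = 12.5 MHz, folds to fs − 14 MHz = 11 MHz.
13 MHz > fs/2 = 12.5 MHz, folds to fs − 13 MHz = 12 MHz.
40.8 MHz mod fs = 15.8 MHz.
15.8 MHz > fs/2 = 12.5 MHz, folds to fs − 15.8 MHz = 9.2 MHz.
26 MHz mod fs = 1 MHz.
1 MHz ≤ fs/2 = 12.5 MHz, appears at 1 MHz.
Distinct values: {1 MHz, 9.2 MHz, 11 MHz, 12 MHz} → 4.

4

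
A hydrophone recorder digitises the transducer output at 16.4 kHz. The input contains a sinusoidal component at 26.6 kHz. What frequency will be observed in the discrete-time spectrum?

26.6 kHz mod fs = 10.2 kHz.
10.2 kHz > fs/2 = 8.2 kHz, folds to fs − 10.2 kHz = 6.2 kHz.

6.2 kHz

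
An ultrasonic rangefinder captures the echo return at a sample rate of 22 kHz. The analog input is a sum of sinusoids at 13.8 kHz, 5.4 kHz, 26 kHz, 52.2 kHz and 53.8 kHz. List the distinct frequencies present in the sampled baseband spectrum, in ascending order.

4 kHz, 5.4 kHz, 8.2 kHz, 9.8 kHz

fs/2 = 11 kHz.
13.8 kHz > fs/2 = 11 kHz, folds to fs − 13.8 kHz = 8.2 kHz.
5.4 kHz ≤ fs/2 = 11 kHz, passes unchanged.
26 kHz mod fs = 4 kHz.
4 kHz ≤ fs/2 = 11 kHz, appears at 4 kHz.
52.2 kHz mod fs = 8.2 kHz.
8.2 kHz ≤ fs/2 = 11 kHz, appears at 8.2 kHz.
53.8 kHz mod fs = 9.8 kHz.
9.8 kHz ≤ fs/2 = 11 kHz, appears at 9.8 kHz.
Distinct values: {4 kHz, 5.4 kHz, 8.2 kHz, 9.8 kHz}.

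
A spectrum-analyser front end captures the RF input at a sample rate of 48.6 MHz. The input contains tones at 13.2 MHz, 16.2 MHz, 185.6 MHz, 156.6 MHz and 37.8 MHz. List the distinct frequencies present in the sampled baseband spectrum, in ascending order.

8.8 MHz, 10.8 MHz, 13.2 MHz, 16.2 MHz

fs/2 = 24.3 MHz.
13.2 MHz ≤ fs/2 = 24.3 MHz, passes unchanged.
16.2 MHz ≤ fs/2 = 24.3 MHz, passes unchanged.
185.6 MHz mod fs = 39.8 MHz.
39.8 MHz > fs/2 = 24.3 MHz, folds to fs − 39.8 MHz = 8.8 MHz.
156.6 MHz mod fs = 10.8 MHz.
10.8 MHz ≤ fs/2 = 24.3 MHz, appears at 10.8 MHz.
37.8 MHz > fs/2 = 24.3 MHz, folds to fs − 37.8 MHz = 10.8 MHz.
Distinct values: {8.8 MHz, 10.8 MHz, 13.2 MHz, 16.2 MHz}.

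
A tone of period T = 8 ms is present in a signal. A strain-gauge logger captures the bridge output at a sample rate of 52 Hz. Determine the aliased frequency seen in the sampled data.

T = 8 ms → f = 1/T = 125 Hz.
125 Hz mod fs = 21 Hz.
21 Hz ≤ fs/2 = 26 Hz, appears at 21 Hz.

21 Hz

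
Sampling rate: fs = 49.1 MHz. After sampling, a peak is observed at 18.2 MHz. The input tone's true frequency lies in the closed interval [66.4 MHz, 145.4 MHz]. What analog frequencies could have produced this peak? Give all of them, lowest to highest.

67.3 MHz, 80 MHz, 116.4 MHz, 129.1 MHz

Frequencies that alias to 18.2 MHz are k·fs ± 18.2 MHz for integer k ≥ 0.
k=0: 18.2 MHz.
k=1: 30.9 MHz, 67.3 MHz.
k=2: 80 MHz, 116.4 MHz.
k=3: 129.1 MHz, 165.5 MHz.
k=4: 178.2 MHz, 214.6 MHz.
Within [66.4 MHz, 145.4 MHz]: 67.3 MHz, 80 MHz, 116.4 MHz, 129.1 MHz.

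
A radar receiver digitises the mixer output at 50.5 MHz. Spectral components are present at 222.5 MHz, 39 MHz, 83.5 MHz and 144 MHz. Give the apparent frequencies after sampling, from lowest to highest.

7.5 MHz, 11.5 MHz, 17.5 MHz, 20.5 MHz

fs/2 = 25.25 MHz.
222.5 MHz mod fs = 20.5 MHz.
20.5 MHz ≤ fs/2 = 25.25 MHz, appears at 20.5 MHz.
39 MHz > fs/2 = 25.25 MHz, folds to fs − 39 MHz = 11.5 MHz.
83.5 MHz mod fs = 33 MHz.
33 MHz > fs/2 = 25.25 MHz, folds to fs − 33 MHz = 17.5 MHz.
144 MHz mod fs = 43 MHz.
43 MHz > fs/2 = 25.25 MHz, folds to fs − 43 MHz = 7.5 MHz.
Distinct values: {7.5 MHz, 11.5 MHz, 17.5 MHz, 20.5 MHz}.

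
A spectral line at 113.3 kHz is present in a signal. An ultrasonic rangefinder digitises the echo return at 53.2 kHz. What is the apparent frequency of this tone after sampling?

6.9 kHz

113.3 kHz mod fs = 6.9 kHz.
6.9 kHz ≤ fs/2 = 26.6 kHz, appears at 6.9 kHz.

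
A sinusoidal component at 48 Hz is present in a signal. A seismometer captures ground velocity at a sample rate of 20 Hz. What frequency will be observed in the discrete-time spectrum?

48 Hz mod fs = 8 Hz.
8 Hz ≤ fs/2 = 10 Hz, appears at 8 Hz.

8 Hz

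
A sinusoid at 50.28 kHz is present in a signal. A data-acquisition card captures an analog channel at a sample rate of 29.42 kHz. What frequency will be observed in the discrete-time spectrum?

8.56 kHz

50.28 kHz mod fs = 20.86 kHz.
20.86 kHz > fs/2 = 14.71 kHz, folds to fs − 20.86 kHz = 8.56 kHz.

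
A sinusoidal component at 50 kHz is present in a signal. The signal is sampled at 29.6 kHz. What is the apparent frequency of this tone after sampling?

50 kHz mod fs = 20.4 kHz.
20.4 kHz > fs/2 = 14.8 kHz, folds to fs − 20.4 kHz = 9.2 kHz.

9.2 kHz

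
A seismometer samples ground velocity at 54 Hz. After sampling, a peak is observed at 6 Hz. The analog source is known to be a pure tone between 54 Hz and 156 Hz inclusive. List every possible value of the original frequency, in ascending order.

Frequencies that alias to 6 Hz are k·fs ± 6 Hz for integer k ≥ 0.
k=0: 6 Hz.
k=1: 48 Hz, 60 Hz.
k=2: 102 Hz, 114 Hz.
k=3: 156 Hz, 168 Hz.
k=4: 210 Hz, 222 Hz.
Within [54 Hz, 156 Hz]: 60 Hz, 102 Hz, 114 Hz, 156 Hz.

60 Hz, 102 Hz, 114 Hz, 156 Hz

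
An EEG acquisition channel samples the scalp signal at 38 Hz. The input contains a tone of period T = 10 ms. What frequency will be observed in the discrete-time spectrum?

14 Hz

T = 10 ms → f = 1/T = 100 Hz.
100 Hz mod fs = 24 Hz.
24 Hz > fs/2 = 19 Hz, folds to fs − 24 Hz = 14 Hz.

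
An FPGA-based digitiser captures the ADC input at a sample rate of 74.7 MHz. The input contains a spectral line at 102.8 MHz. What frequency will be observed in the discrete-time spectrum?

102.8 MHz mod fs = 28.1 MHz.
28.1 MHz ≤ fs/2 = 37.35 MHz, appears at 28.1 MHz.

28.1 MHz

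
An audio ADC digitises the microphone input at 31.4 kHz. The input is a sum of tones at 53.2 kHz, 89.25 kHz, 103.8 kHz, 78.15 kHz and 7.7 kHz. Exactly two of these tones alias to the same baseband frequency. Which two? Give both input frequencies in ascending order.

fs/2 = 15.7 kHz.
53.2 kHz mod fs = 21.8 kHz.
21.8 kHz > fs/2 = 15.7 kHz, folds to fs − 21.8 kHz = 9.6 kHz.
89.25 kHz mod fs = 26.45 kHz.
26.45 kHz > fs/2 = 15.7 kHz, folds to fs − 26.45 kHz = 4.95 kHz.
103.8 kHz mod fs = 9.6 kHz.
9.6 kHz ≤ fs/2 = 15.7 kHz, appears at 9.6 kHz.
78.15 kHz mod fs = 15.35 kHz.
15.35 kHz ≤ fs/2 = 15.7 kHz, appears at 15.35 kHz.
7.7 kHz ≤ fs/2 = 15.7 kHz, passes unchanged.
53.2 kHz and 103.8 kHz both map to 9.6 kHz.

53.2 kHz, 103.8 kHz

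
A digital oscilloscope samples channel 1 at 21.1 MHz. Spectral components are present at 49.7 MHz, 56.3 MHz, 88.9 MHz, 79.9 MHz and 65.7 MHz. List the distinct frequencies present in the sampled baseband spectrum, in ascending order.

fs/2 = 10.55 MHz.
49.7 MHz mod fs = 7.5 MHz.
7.5 MHz ≤ fs/2 = 10.55 MHz, appears at 7.5 MHz.
56.3 MHz mod fs = 14.1 MHz.
14.1 MHz > fs/2 = 10.55 MHz, folds to fs − 14.1 MHz = 7 MHz.
88.9 MHz mod fs = 4.5 MHz.
4.5 MHz ≤ fs/2 = 10.55 MHz, appears at 4.5 MHz.
79.9 MHz mod fs = 16.6 MHz.
16.6 MHz > fs/2 = 10.55 MHz, folds to fs − 16.6 MHz = 4.5 MHz.
65.7 MHz mod fs = 2.4 MHz.
2.4 MHz ≤ fs/2 = 10.55 MHz, appears at 2.4 MHz.
Distinct values: {2.4 MHz, 4.5 MHz, 7 MHz, 7.5 MHz}.

2.4 MHz, 4.5 MHz, 7 MHz, 7.5 MHz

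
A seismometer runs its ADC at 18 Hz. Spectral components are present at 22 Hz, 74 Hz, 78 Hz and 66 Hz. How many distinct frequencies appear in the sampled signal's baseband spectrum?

3

fs/2 = 9 Hz.
22 Hz mod fs = 4 Hz.
4 Hz ≤ fs/2 = 9 Hz, appears at 4 Hz.
74 Hz mod fs = 2 Hz.
2 Hz ≤ fs/2 = 9 Hz, appears at 2 Hz.
78 Hz mod fs = 6 Hz.
6 Hz ≤ fs/2 = 9 Hz, appears at 6 Hz.
66 Hz mod fs = 12 Hz.
12 Hz > fs/2 = 9 Hz, folds to fs − 12 Hz = 6 Hz.
Distinct values: {2 Hz, 4 Hz, 6 Hz} → 3.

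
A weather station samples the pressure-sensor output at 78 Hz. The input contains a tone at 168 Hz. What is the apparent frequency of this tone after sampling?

168 Hz mod fs = 12 Hz.
12 Hz ≤ fs/2 = 39 Hz, appears at 12 Hz.

12 Hz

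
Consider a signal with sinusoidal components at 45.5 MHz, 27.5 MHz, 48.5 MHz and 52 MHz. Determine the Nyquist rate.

104 MHz

Highest-frequency component: 52 MHz.
Nyquist rate = 2 × 52 MHz = 104 MHz.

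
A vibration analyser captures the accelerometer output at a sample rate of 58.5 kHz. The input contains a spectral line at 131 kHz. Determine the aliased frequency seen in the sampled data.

14 kHz

131 kHz mod fs = 14 kHz.
14 kHz ≤ fs/2 = 29.25 kHz, appears at 14 kHz.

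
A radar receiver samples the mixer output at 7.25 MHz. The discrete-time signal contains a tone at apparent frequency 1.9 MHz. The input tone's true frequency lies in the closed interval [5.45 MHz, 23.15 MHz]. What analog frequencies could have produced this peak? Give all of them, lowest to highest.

9.15 MHz, 12.6 MHz, 16.4 MHz, 19.85 MHz

Frequencies that alias to 1.9 MHz are k·fs ± 1.9 MHz for integer k ≥ 0.
k=0: 1.9 MHz.
k=1: 5.35 MHz, 9.15 MHz.
k=2: 12.6 MHz, 16.4 MHz.
k=3: 19.85 MHz, 23.65 MHz.
k=4: 27.1 MHz, 30.9 MHz.
Within [5.45 MHz, 23.15 MHz]: 9.15 MHz, 12.6 MHz, 16.4 MHz, 19.85 MHz.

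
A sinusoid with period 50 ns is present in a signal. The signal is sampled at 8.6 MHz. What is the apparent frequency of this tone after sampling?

2.8 MHz

T = 50 ns → f = 1/T = 20 MHz.
20 MHz mod fs = 2.8 MHz.
2.8 MHz ≤ fs/2 = 4.3 MHz, appears at 2.8 MHz.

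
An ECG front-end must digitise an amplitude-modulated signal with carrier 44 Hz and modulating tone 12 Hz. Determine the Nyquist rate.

AM sidebands sit at fc ± fm = 32 Hz and 56 Hz.
Highest-frequency component: 56 Hz.
Nyquist rate = 2 × 56 Hz = 112 Hz.

112 Hz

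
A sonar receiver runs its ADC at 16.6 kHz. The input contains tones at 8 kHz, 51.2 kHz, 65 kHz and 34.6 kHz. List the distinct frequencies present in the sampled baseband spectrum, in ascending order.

fs/2 = 8.3 kHz.
8 kHz ≤ fs/2 = 8.3 kHz, passes unchanged.
51.2 kHz mod fs = 1.4 kHz.
1.4 kHz ≤ fs/2 = 8.3 kHz, appears at 1.4 kHz.
65 kHz mod fs = 15.2 kHz.
15.2 kHz > fs/2 = 8.3 kHz, folds to fs − 15.2 kHz = 1.4 kHz.
34.6 kHz mod fs = 1.4 kHz.
1.4 kHz ≤ fs/2 = 8.3 kHz, appears at 1.4 kHz.
Distinct values: {1.4 kHz, 8 kHz}.

1.4 kHz, 8 kHz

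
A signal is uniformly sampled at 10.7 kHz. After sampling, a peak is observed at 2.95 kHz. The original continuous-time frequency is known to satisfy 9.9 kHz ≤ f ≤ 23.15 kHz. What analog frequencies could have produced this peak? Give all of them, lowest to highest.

13.65 kHz, 18.45 kHz

Frequencies that alias to 2.95 kHz are k·fs ± 2.95 kHz for integer k ≥ 0.
k=0: 2.95 kHz.
k=1: 7.75 kHz, 13.65 kHz.
k=2: 18.45 kHz, 24.35 kHz.
k=3: 29.15 kHz, 35.05 kHz.
Within [9.9 kHz, 23.15 kHz]: 13.65 kHz, 18.45 kHz.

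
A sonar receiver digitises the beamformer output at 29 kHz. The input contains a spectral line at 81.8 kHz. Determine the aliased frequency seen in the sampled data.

81.8 kHz mod fs = 23.8 kHz.
23.8 kHz > fs/2 = 14.5 kHz, folds to fs − 23.8 kHz = 5.2 kHz.

5.2 kHz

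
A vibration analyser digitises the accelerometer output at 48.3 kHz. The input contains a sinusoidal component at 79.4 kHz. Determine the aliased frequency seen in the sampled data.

17.2 kHz

79.4 kHz mod fs = 31.1 kHz.
31.1 kHz > fs/2 = 24.15 kHz, folds to fs − 31.1 kHz = 17.2 kHz.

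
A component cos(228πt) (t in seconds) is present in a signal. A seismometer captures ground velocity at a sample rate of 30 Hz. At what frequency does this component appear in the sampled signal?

6 Hz

ω = 228π rad/s → f = ω/(2π) = 114 Hz.
114 Hz mod fs = 24 Hz.
24 Hz > fs/2 = 15 Hz, folds to fs − 24 Hz = 6 Hz.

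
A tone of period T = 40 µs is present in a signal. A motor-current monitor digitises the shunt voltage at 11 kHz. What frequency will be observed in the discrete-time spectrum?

T = 40 µs → f = 1/T = 25 kHz.
25 kHz mod fs = 3 kHz.
3 kHz ≤ fs/2 = 5.5 kHz, appears at 3 kHz.

3 kHz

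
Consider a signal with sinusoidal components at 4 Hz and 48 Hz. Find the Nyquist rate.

Highest-frequency component: 48 Hz.
Nyquist rate = 2 × 48 Hz = 96 Hz.

96 Hz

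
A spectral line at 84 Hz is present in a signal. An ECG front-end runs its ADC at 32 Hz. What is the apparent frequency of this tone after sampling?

84 Hz mod fs = 20 Hz.
20 Hz > fs/2 = 16 Hz, folds to fs − 20 Hz = 12 Hz.

12 Hz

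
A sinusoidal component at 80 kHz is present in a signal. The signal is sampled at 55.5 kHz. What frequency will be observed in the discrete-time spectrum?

24.5 kHz

80 kHz mod fs = 24.5 kHz.
24.5 kHz ≤ fs/2 = 27.75 kHz, appears at 24.5 kHz.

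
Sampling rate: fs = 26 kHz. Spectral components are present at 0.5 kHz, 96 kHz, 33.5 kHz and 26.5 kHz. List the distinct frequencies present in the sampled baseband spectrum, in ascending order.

fs/2 = 13 kHz.
0.5 kHz ≤ fs/2 = 13 kHz, passes unchanged.
96 kHz mod fs = 18 kHz.
18 kHz > fs/2 = 13 kHz, folds to fs − 18 kHz = 8 kHz.
33.5 kHz mod fs = 7.5 kHz.
7.5 kHz ≤ fs/2 = 13 kHz, appears at 7.5 kHz.
26.5 kHz mod fs = 0.5 kHz.
0.5 kHz ≤ fs/2 = 13 kHz, appears at 0.5 kHz.
Distinct values: {0.5 kHz, 7.5 kHz, 8 kHz}.

0.5 kHz, 7.5 kHz, 8 kHz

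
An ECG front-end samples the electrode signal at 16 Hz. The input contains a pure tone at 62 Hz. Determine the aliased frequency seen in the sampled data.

2 Hz

62 Hz mod fs = 14 Hz.
14 Hz > fs/2 = 8 Hz, folds to fs − 14 Hz = 2 Hz.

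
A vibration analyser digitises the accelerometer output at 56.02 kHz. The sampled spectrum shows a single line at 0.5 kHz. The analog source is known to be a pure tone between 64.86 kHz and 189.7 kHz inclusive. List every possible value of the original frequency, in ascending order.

Frequencies that alias to 0.5 kHz are k·fs ± 0.5 kHz for integer k ≥ 0.
k=0: 0.5 kHz.
k=1: 55.52 kHz, 56.52 kHz.
k=2: 111.54 kHz, 112.54 kHz.
k=3: 167.56 kHz, 168.56 kHz.
k=4: 223.58 kHz, 224.58 kHz.
Within [64.86 kHz, 189.7 kHz]: 111.54 kHz, 112.54 kHz, 167.56 kHz, 168.56 kHz.

111.54 kHz, 112.54 kHz, 167.56 kHz, 168.56 kHz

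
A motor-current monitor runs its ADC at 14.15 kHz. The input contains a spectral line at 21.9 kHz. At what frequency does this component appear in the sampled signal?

21.9 kHz mod fs = 7.75 kHz.
7.75 kHz > fs/2 = 7.075 kHz, folds to fs − 7.75 kHz = 6.4 kHz.

6.4 kHz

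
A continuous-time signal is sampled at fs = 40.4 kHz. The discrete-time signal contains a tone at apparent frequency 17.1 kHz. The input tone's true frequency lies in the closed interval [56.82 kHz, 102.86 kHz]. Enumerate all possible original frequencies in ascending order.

57.5 kHz, 63.7 kHz, 97.9 kHz

Frequencies that alias to 17.1 kHz are k·fs ± 17.1 kHz for integer k ≥ 0.
k=0: 17.1 kHz.
k=1: 23.3 kHz, 57.5 kHz.
k=2: 63.7 kHz, 97.9 kHz.
k=3: 104.1 kHz, 138.3 kHz.
Within [56.82 kHz, 102.86 kHz]: 57.5 kHz, 63.7 kHz, 97.9 kHz.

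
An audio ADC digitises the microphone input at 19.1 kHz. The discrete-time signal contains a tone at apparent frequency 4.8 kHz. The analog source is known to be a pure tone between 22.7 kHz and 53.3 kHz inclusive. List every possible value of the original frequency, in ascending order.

Frequencies that alias to 4.8 kHz are k·fs ± 4.8 kHz for integer k ≥ 0.
k=0: 4.8 kHz.
k=1: 14.3 kHz, 23.9 kHz.
k=2: 33.4 kHz, 43 kHz.
k=3: 52.5 kHz, 62.1 kHz.
k=4: 71.6 kHz, 81.2 kHz.
Within [22.7 kHz, 53.3 kHz]: 23.9 kHz, 33.4 kHz, 43 kHz, 52.5 kHz.

23.9 kHz, 33.4 kHz, 43 kHz, 52.5 kHz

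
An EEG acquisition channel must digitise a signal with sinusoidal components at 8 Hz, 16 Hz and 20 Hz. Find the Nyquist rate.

40 Hz

Highest-frequency component: 20 Hz.
Nyquist rate = 2 × 20 Hz = 40 Hz.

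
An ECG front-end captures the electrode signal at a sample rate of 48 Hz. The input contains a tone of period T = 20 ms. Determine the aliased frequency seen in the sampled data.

T = 20 ms → f = 1/T = 50 Hz.
50 Hz mod fs = 2 Hz.
2 Hz ≤ fs/2 = 24 Hz, appears at 2 Hz.

2 Hz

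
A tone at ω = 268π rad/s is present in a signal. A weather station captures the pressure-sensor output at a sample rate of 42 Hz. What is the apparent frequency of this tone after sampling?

8 Hz

ω = 268π rad/s → f = ω/(2π) = 134 Hz.
134 Hz mod fs = 8 Hz.
8 Hz ≤ fs/2 = 21 Hz, appears at 8 Hz.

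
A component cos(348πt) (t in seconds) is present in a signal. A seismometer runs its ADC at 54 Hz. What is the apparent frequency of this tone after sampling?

ω = 348π rad/s → f = ω/(2π) = 174 Hz.
174 Hz mod fs = 12 Hz.
12 Hz ≤ fs/2 = 27 Hz, appears at 12 Hz.

12 Hz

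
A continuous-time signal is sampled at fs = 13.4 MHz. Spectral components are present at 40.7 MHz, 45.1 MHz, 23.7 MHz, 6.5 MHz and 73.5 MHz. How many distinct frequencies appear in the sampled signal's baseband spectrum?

4

fs/2 = 6.7 MHz.
40.7 MHz mod fs = 0.5 MHz.
0.5 MHz ≤ fs/2 = 6.7 MHz, appears at 0.5 MHz.
45.1 MHz mod fs = 4.9 MHz.
4.9 MHz ≤ fs/2 = 6.7 MHz, appears at 4.9 MHz.
23.7 MHz mod fs = 10.3 MHz.
10.3 MHz > fs/2 = 6.7 MHz, folds to fs − 10.3 MHz = 3.1 MHz.
6.5 MHz ≤ fs/2 = 6.7 MHz, passes unchanged.
73.5 MHz mod fs = 6.5 MHz.
6.5 MHz ≤ fs/2 = 6.7 MHz, appears at 6.5 MHz.
Distinct values: {0.5 MHz, 3.1 MHz, 4.9 MHz, 6.5 MHz} → 4.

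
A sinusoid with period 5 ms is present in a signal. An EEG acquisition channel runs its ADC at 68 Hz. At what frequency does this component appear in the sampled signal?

T = 5 ms → f = 1/T = 200 Hz.
200 Hz mod fs = 64 Hz.
64 Hz > fs/2 = 34 Hz, folds to fs − 64 Hz = 4 Hz.

4 Hz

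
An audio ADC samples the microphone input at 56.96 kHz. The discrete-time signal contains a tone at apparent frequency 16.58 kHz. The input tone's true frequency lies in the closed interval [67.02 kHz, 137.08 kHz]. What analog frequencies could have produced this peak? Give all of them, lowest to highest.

Frequencies that alias to 16.58 kHz are k·fs ± 16.58 kHz for integer k ≥ 0.
k=0: 16.58 kHz.
k=1: 40.38 kHz, 73.54 kHz.
k=2: 97.34 kHz, 130.5 kHz.
k=3: 154.3 kHz, 187.46 kHz.
Within [67.02 kHz, 137.08 kHz]: 73.54 kHz, 97.34 kHz, 130.5 kHz.

73.54 kHz, 97.34 kHz, 130.5 kHz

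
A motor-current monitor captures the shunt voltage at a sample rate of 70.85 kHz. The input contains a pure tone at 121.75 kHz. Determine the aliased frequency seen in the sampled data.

19.95 kHz

121.75 kHz mod fs = 50.9 kHz.
50.9 kHz > fs/2 = 35.425 kHz, folds to fs − 50.9 kHz = 19.95 kHz.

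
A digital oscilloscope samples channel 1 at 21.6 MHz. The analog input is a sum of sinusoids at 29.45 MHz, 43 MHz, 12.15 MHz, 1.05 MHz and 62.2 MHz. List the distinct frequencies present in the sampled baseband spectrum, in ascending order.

0.2 MHz, 1.05 MHz, 2.6 MHz, 7.85 MHz, 9.45 MHz

fs/2 = 10.8 MHz.
29.45 MHz mod fs = 7.85 MHz.
7.85 MHz ≤ fs/2 = 10.8 MHz, appears at 7.85 MHz.
43 MHz mod fs = 21.4 MHz.
21.4 MHz > fs/2 = 10.8 MHz, folds to fs − 21.4 MHz = 0.2 MHz.
12.15 MHz > fs/2 = 10.8 MHz, folds to fs − 12.15 MHz = 9.45 MHz.
1.05 MHz ≤ fs/2 = 10.8 MHz, passes unchanged.
62.2 MHz mod fs = 19 MHz.
19 MHz > fs/2 = 10.8 MHz, folds to fs − 19 MHz = 2.6 MHz.
Distinct values: {0.2 MHz, 1.05 MHz, 2.6 MHz, 7.85 MHz, 9.45 MHz}.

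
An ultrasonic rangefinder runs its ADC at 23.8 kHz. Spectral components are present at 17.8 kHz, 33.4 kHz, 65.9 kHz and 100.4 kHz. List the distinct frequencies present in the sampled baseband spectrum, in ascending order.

5.2 kHz, 5.5 kHz, 6 kHz, 9.6 kHz

fs/2 = 11.9 kHz.
17.8 kHz > fs/2 = 11.9 kHz, folds to fs − 17.8 kHz = 6 kHz.
33.4 kHz mod fs = 9.6 kHz.
9.6 kHz ≤ fs/2 = 11.9 kHz, appears at 9.6 kHz.
65.9 kHz mod fs = 18.3 kHz.
18.3 kHz > fs/2 = 11.9 kHz, folds to fs − 18.3 kHz = 5.5 kHz.
100.4 kHz mod fs = 5.2 kHz.
5.2 kHz ≤ fs/2 = 11.9 kHz, appears at 5.2 kHz.
Distinct values: {5.2 kHz, 5.5 kHz, 6 kHz, 9.6 kHz}.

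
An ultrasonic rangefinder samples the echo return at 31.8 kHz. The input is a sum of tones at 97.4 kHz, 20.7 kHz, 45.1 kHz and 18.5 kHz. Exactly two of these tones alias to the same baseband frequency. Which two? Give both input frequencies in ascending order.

18.5 kHz, 45.1 kHz

fs/2 = 15.9 kHz.
97.4 kHz mod fs = 2 kHz.
2 kHz ≤ fs/2 = 15.9 kHz, appears at 2 kHz.
20.7 kHz > fs/2 = 15.9 kHz, folds to fs − 20.7 kHz = 11.1 kHz.
45.1 kHz mod fs = 13.3 kHz.
13.3 kHz ≤ fs/2 = 15.9 kHz, appears at 13.3 kHz.
18.5 kHz > fs/2 = 15.9 kHz, folds to fs − 18.5 kHz = 13.3 kHz.
18.5 kHz and 45.1 kHz both map to 13.3 kHz.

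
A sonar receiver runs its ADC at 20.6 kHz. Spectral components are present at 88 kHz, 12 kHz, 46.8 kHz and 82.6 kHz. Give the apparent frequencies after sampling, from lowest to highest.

fs/2 = 10.3 kHz.
88 kHz mod fs = 5.6 kHz.
5.6 kHz ≤ fs/2 = 10.3 kHz, appears at 5.6 kHz.
12 kHz > fs/2 = 10.3 kHz, folds to fs − 12 kHz = 8.6 kHz.
46.8 kHz mod fs = 5.6 kHz.
5.6 kHz ≤ fs/2 = 10.3 kHz, appears at 5.6 kHz.
82.6 kHz mod fs = 0.2 kHz.
0.2 kHz ≤ fs/2 = 10.3 kHz, appears at 0.2 kHz.
Distinct values: {0.2 kHz, 5.6 kHz, 8.6 kHz}.

0.2 kHz, 5.6 kHz, 8.6 kHz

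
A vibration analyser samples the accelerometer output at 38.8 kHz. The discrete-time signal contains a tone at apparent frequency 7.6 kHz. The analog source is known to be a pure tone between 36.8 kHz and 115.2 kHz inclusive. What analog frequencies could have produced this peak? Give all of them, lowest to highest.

Frequencies that alias to 7.6 kHz are k·fs ± 7.6 kHz for integer k ≥ 0.
k=0: 7.6 kHz.
k=1: 31.2 kHz, 46.4 kHz.
k=2: 70 kHz, 85.2 kHz.
k=3: 108.8 kHz, 124 kHz.
k=4: 147.6 kHz, 162.8 kHz.
Within [36.8 kHz, 115.2 kHz]: 46.4 kHz, 70 kHz, 85.2 kHz, 108.8 kHz.

46.4 kHz, 70 kHz, 85.2 kHz, 108.8 kHz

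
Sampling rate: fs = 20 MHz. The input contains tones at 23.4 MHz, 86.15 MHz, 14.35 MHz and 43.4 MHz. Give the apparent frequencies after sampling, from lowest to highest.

fs/2 = 10 MHz.
23.4 MHz mod fs = 3.4 MHz.
3.4 MHz ≤ fs/2 = 10 MHz, appears at 3.4 MHz.
86.15 MHz mod fs = 6.15 MHz.
6.15 MHz ≤ fs/2 = 10 MHz, appears at 6.15 MHz.
14.35 MHz > fs/2 = 10 MHz, folds to fs − 14.35 MHz = 5.65 MHz.
43.4 MHz mod fs = 3.4 MHz.
3.4 MHz ≤ fs/2 = 10 MHz, appears at 3.4 MHz.
Distinct values: {3.4 MHz, 5.65 MHz, 6.15 MHz}.

3.4 MHz, 5.65 MHz, 6.15 MHz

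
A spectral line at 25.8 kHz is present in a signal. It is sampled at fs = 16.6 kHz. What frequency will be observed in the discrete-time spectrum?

25.8 kHz mod fs = 9.2 kHz.
9.2 kHz > fs/2 = 8.3 kHz, folds to fs − 9.2 kHz = 7.4 kHz.

7.4 kHz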